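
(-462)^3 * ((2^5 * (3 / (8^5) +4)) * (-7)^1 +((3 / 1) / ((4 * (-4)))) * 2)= 11314505236419 / 128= 88394572159.52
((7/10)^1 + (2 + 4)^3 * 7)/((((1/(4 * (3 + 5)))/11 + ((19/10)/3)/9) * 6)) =1711512/497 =3443.69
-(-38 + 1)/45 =37/45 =0.82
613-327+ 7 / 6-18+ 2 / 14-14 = 10723 / 42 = 255.31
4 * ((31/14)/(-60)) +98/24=551/140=3.94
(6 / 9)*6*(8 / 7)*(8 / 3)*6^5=663552 / 7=94793.14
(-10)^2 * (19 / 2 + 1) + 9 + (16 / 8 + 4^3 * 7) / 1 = 1509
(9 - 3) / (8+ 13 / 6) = 0.59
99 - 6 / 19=1875 / 19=98.68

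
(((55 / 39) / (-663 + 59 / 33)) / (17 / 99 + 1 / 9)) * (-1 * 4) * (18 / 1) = 107811 / 198562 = 0.54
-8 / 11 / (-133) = 0.01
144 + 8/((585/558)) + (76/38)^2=10116/65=155.63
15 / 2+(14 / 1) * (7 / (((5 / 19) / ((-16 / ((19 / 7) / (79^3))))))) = -10823192053 / 10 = -1082319205.30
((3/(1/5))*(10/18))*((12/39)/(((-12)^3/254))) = -3175/8424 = -0.38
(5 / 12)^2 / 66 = 25 / 9504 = 0.00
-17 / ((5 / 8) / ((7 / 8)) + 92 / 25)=-2975 / 769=-3.87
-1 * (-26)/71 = 26/71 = 0.37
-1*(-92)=92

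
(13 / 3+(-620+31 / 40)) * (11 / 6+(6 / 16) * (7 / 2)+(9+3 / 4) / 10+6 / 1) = -179228623 / 28800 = -6223.22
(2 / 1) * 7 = 14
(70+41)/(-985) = -111/985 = -0.11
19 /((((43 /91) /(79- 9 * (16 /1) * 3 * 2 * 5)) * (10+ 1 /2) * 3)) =-2095054 /387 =-5413.58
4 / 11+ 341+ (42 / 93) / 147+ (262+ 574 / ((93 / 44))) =6265421 / 7161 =874.94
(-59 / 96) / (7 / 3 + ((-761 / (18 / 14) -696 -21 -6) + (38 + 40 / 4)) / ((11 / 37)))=1947 / 13492576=0.00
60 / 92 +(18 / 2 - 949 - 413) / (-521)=3.25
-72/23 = -3.13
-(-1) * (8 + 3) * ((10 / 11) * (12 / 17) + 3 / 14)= 2241 / 238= 9.42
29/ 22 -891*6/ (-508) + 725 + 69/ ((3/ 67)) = 3182145/ 1397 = 2277.84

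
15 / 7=2.14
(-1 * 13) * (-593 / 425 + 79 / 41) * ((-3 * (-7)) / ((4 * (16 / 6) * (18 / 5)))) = -421421 / 111520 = -3.78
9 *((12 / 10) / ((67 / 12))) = 648 / 335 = 1.93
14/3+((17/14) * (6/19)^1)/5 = 9463/1995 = 4.74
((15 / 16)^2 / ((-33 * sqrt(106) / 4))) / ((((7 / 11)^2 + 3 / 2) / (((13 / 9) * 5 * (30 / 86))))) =-89375 * sqrt(106) / 67239616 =-0.01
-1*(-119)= 119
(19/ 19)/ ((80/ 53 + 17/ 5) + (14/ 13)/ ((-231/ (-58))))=113685/ 588869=0.19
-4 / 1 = -4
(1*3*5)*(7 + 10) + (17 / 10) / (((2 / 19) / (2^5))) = 3859 / 5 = 771.80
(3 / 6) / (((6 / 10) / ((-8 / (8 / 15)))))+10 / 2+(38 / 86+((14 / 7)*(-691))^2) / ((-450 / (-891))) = 4065266112 / 1075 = 3781642.89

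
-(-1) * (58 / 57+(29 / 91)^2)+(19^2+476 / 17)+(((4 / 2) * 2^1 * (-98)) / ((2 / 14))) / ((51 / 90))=-35726011024 / 8024289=-4452.23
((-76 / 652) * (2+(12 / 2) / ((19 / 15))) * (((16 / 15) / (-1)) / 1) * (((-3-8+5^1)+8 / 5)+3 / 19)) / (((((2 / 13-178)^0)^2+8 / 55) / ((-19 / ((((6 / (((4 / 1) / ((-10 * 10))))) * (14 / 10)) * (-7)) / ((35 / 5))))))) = 4539392 / 16173675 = 0.28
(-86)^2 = 7396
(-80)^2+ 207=6607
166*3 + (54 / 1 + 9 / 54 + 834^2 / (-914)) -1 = -209.84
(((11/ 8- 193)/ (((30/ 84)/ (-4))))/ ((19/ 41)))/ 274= 439971/ 26030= 16.90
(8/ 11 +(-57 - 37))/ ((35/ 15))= -3078/ 77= -39.97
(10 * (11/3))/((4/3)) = 27.50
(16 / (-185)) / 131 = -16 / 24235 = -0.00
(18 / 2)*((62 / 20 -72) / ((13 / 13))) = -6201 / 10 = -620.10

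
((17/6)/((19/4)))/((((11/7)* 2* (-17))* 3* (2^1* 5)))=-7/18810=-0.00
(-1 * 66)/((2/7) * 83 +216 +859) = -462/7691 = -0.06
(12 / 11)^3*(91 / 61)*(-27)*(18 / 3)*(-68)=1732243968 / 81191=21335.42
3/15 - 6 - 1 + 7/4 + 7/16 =-369/80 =-4.61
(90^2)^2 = 65610000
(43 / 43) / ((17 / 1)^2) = 0.00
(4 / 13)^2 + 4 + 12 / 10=4474 / 845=5.29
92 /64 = 23 /16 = 1.44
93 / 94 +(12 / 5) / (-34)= 7341 / 7990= 0.92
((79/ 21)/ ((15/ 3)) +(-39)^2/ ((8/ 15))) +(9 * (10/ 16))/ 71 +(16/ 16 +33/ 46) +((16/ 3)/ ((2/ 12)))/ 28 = 1958519083/ 685860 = 2855.57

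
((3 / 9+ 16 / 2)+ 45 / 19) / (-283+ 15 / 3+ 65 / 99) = -20130 / 521683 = -0.04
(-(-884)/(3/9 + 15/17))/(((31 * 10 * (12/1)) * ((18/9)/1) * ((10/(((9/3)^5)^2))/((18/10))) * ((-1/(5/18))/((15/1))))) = -665541279/153760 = -4328.44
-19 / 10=-1.90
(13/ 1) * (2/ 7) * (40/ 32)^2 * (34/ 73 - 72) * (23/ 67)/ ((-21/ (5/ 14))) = 13940875/ 5751816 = 2.42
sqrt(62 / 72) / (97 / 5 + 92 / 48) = 10 *sqrt(31) / 1279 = 0.04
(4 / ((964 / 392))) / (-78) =-196 / 9399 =-0.02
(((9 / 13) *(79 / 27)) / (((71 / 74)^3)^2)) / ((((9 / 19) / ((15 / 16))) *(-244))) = -19255776699545 / 914251726344177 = -0.02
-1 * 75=-75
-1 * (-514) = 514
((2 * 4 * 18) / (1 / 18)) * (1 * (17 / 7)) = 44064 / 7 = 6294.86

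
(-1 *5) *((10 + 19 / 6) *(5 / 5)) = -395 / 6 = -65.83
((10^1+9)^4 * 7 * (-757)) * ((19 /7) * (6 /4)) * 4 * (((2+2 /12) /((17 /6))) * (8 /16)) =-73101870777 /17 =-4300110045.71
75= 75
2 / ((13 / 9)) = 18 / 13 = 1.38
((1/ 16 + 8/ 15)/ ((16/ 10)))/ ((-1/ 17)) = -2431/ 384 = -6.33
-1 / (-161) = 1 / 161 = 0.01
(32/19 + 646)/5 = 12306/95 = 129.54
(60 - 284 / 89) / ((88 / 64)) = 40448 / 979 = 41.32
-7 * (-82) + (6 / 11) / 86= 271505 / 473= 574.01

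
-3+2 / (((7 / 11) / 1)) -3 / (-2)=23 / 14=1.64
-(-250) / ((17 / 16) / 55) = 220000 / 17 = 12941.18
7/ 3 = 2.33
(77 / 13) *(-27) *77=-160083 / 13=-12314.08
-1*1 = -1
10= 10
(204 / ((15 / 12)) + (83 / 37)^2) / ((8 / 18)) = 10363941 / 27380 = 378.52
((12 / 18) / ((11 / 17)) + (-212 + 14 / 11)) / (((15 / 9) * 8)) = -173 / 11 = -15.73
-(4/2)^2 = -4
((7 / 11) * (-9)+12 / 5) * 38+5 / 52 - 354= -1373773 / 2860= -480.34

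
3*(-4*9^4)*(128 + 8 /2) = -10392624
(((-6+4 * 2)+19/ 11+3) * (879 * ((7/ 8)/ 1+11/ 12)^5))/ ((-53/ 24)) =-49436.69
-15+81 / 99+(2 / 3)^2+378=36062 / 99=364.26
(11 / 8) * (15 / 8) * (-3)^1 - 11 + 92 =4689 / 64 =73.27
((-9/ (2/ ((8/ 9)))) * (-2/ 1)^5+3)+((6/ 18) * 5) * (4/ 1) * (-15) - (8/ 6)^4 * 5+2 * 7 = 2365/ 81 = 29.20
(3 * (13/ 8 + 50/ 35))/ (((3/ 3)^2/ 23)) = 11799/ 56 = 210.70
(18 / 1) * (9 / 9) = 18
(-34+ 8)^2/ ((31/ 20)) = 13520/ 31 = 436.13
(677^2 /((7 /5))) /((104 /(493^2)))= 765085200.01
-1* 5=-5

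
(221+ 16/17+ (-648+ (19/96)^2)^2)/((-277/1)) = -606541991218721/399957295104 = -1516.52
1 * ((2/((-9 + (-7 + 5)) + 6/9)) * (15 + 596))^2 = 13439556/961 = 13984.97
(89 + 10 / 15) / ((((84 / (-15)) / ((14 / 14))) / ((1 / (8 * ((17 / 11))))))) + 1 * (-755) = -8639915 / 11424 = -756.30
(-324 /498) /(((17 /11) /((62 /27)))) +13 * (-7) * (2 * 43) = -11043850 /1411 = -7826.97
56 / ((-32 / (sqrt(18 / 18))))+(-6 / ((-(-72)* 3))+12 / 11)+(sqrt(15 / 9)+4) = sqrt(15) / 3+328 / 99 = 4.60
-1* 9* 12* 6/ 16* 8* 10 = -3240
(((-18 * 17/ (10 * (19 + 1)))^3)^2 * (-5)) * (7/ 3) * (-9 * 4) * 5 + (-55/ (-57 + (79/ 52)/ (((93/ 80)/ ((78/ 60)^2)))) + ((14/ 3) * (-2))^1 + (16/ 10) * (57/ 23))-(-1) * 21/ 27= 710257350790918704257/ 26369730000000000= 26934.57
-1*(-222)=222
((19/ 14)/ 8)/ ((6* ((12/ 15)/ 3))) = 95/ 896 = 0.11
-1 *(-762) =762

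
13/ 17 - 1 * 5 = -72/ 17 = -4.24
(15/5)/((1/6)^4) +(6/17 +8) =66238/17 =3896.35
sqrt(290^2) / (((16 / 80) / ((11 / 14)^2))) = 87725 / 98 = 895.15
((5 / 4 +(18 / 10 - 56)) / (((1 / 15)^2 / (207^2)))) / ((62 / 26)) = -26545598235 / 124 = -214077405.12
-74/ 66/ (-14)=37/ 462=0.08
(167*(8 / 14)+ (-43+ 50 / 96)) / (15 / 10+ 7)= 17791 / 2856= 6.23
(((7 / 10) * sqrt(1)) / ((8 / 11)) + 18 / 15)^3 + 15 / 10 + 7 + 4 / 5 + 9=14547317 / 512000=28.41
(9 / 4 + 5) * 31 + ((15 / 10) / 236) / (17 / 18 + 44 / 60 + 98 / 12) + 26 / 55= 225.22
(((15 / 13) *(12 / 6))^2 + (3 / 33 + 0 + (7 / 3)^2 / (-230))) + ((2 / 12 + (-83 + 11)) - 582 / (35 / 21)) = -799719631 / 1924065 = -415.64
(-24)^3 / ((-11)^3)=13824 / 1331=10.39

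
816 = 816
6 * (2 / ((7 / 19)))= 228 / 7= 32.57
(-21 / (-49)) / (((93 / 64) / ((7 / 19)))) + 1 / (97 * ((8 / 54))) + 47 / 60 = 824069 / 856995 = 0.96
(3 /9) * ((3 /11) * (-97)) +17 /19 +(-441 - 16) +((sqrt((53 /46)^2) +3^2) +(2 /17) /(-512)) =-454.77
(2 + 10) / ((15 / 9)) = 36 / 5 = 7.20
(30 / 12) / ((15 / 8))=4 / 3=1.33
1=1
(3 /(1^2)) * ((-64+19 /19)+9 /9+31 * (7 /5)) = -55.80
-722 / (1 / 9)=-6498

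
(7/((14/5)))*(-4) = -10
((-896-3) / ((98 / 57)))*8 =-204972 / 49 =-4183.10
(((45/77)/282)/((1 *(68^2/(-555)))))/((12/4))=-2775/33468512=-0.00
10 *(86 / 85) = 172 / 17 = 10.12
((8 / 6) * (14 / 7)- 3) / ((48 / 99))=-11 / 16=-0.69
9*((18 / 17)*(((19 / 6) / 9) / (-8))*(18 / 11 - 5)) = 2109 / 1496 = 1.41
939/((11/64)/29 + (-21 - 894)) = -1742784/1698229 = -1.03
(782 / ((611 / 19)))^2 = 220760164 / 373321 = 591.34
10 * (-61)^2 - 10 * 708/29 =1072010/29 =36965.86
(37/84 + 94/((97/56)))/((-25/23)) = -2050519/40740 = -50.33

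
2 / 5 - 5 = -23 / 5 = -4.60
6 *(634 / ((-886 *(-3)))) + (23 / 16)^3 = 7986845 / 1814528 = 4.40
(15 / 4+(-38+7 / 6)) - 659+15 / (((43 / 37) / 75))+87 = 187277 / 516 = 362.94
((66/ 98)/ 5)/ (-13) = -33/ 3185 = -0.01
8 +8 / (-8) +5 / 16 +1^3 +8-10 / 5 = 229 / 16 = 14.31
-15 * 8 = -120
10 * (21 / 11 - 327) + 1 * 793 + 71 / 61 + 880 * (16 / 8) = -467516 / 671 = -696.75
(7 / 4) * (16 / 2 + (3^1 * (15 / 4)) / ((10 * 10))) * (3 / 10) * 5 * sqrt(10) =13629 * sqrt(10) / 640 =67.34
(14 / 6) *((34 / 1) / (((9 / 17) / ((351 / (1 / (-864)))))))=-45444672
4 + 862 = 866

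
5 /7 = 0.71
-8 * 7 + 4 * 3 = -44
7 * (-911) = -6377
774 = 774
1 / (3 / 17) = 17 / 3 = 5.67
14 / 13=1.08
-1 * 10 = -10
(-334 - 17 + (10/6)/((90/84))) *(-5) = 15725/9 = 1747.22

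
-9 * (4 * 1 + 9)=-117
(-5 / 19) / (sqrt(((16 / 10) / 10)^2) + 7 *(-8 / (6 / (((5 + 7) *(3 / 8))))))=125 / 19874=0.01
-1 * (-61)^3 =226981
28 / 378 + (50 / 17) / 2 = 709 / 459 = 1.54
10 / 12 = 5 / 6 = 0.83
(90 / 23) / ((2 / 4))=180 / 23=7.83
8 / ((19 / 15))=120 / 19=6.32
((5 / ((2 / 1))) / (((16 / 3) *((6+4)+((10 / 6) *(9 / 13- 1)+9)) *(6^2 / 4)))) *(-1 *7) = -65 / 3296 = -0.02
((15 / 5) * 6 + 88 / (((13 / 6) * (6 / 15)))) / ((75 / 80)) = 8288 / 65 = 127.51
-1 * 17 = -17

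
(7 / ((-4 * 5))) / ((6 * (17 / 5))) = -7 / 408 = -0.02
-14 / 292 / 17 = -7 / 2482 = -0.00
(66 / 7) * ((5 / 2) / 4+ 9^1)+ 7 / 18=3281 / 36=91.14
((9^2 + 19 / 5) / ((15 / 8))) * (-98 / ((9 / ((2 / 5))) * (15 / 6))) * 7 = -9307648 / 16875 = -551.56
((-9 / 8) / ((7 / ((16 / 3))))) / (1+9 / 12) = -24 / 49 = -0.49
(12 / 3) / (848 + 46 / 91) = 182 / 38607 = 0.00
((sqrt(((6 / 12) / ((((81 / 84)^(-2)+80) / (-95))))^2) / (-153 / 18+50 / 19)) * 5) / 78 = -2193075 / 342684992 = -0.01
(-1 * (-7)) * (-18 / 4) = -63 / 2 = -31.50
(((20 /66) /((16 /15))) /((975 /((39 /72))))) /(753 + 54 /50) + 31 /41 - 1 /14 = 23471199623 /34281080064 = 0.68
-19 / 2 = -9.50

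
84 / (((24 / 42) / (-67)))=-9849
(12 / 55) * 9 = 108 / 55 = 1.96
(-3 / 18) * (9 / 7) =-3 / 14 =-0.21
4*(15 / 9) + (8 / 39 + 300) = 11968 / 39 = 306.87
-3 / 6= -1 / 2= -0.50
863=863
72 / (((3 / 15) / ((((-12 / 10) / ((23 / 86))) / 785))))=-37152 / 18055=-2.06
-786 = -786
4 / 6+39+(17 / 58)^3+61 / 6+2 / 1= 30354655 / 585336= 51.86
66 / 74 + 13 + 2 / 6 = 14.23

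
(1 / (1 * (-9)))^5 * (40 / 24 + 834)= -2507 / 177147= -0.01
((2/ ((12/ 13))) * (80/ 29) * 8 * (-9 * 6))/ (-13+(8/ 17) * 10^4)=-424320/ 771197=-0.55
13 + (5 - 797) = -779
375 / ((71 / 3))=1125 / 71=15.85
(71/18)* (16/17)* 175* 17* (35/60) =173950/27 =6442.59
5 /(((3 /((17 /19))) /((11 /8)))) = 2.05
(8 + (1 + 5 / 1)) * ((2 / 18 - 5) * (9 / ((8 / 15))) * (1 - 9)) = 9240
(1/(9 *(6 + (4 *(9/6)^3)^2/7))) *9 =28/897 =0.03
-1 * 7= -7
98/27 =3.63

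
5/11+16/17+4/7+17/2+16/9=288515/23562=12.24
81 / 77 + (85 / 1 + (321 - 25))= 29418 / 77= 382.05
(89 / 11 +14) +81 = 1134 / 11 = 103.09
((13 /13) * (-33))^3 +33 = -35904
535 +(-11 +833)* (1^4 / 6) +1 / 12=8065 / 12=672.08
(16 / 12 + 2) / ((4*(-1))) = -5 / 6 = -0.83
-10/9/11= -10/99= -0.10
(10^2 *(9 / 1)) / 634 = 450 / 317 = 1.42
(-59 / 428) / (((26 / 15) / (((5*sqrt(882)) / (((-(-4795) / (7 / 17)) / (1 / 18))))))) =-2065*sqrt(2) / 51834224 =-0.00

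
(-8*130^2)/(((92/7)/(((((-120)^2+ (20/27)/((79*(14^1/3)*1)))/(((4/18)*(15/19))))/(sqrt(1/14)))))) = -4602570978200*sqrt(14)/5451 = -3159281544.44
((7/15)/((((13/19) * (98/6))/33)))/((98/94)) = 29469/22295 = 1.32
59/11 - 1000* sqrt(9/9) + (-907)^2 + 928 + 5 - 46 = 9047955/11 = 822541.36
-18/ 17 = -1.06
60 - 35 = 25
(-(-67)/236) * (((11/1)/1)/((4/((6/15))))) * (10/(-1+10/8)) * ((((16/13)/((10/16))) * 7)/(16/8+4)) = 28.70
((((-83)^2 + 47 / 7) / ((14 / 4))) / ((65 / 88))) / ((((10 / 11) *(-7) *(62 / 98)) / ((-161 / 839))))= 214936656 / 1690585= 127.14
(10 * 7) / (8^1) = 35 / 4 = 8.75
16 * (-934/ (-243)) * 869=12986336/ 243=53441.71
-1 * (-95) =95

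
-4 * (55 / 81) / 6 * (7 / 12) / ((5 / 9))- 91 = -14819 / 162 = -91.48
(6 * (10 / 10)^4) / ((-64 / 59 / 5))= -885 / 32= -27.66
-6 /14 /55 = -3 /385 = -0.01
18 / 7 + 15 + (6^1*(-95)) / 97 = 7941 / 679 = 11.70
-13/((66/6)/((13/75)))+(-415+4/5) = -341884/825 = -414.40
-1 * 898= -898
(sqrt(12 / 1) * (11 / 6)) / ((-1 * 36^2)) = -11 * sqrt(3) / 3888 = -0.00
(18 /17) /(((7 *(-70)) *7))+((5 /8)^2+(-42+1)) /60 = -15161681 /22391040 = -0.68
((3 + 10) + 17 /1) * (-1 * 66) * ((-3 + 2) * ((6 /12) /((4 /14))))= 3465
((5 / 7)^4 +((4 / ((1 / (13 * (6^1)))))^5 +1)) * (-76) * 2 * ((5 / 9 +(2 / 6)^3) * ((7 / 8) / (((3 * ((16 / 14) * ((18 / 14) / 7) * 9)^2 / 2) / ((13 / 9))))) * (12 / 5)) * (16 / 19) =-1012867371077104064704 / 7971615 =-127059243462849.63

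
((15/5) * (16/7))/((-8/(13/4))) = -39/14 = -2.79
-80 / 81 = -0.99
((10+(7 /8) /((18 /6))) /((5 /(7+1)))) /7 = 247 /105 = 2.35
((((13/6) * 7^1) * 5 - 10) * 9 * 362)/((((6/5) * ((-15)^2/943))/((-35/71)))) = -471938495/1278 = -369278.95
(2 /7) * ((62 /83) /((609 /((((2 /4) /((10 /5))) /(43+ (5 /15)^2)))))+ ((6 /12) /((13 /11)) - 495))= -141.31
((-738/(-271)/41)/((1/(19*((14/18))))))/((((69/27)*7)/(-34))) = -1.87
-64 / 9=-7.11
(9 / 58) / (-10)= -9 / 580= -0.02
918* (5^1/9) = 510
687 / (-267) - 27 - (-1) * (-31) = -5391 / 89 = -60.57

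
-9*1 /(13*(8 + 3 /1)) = -9 /143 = -0.06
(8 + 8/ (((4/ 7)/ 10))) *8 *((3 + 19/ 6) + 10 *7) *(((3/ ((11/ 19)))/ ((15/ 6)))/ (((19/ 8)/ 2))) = 8657408/ 55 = 157407.42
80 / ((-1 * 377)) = -80 / 377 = -0.21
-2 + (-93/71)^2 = -1433/5041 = -0.28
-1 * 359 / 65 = -359 / 65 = -5.52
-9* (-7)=63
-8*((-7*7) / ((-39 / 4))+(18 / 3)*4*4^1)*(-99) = 1040160 / 13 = 80012.31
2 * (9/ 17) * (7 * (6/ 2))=22.24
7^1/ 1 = 7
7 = 7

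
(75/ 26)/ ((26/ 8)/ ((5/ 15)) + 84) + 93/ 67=6179/ 4355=1.42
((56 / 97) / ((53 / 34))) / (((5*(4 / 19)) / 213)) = 1926372 / 25705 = 74.94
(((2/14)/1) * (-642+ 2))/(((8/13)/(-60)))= 8914.29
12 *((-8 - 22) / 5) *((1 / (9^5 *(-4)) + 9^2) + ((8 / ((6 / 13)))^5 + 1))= -739155374350 / 6561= -112658950.52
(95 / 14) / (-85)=-0.08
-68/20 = -17/5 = -3.40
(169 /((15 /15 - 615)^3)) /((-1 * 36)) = 0.00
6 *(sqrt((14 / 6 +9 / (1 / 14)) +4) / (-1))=-2 *sqrt(1191)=-69.02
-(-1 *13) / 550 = 13 / 550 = 0.02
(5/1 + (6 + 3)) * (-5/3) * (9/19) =-210/19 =-11.05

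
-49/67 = -0.73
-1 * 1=-1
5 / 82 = 0.06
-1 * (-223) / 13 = 223 / 13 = 17.15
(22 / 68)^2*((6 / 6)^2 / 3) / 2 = 121 / 6936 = 0.02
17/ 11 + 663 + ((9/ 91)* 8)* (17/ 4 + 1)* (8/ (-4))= 656.24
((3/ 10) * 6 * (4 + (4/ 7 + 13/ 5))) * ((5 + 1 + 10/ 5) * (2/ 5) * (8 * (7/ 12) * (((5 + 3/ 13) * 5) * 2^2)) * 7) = 141165.49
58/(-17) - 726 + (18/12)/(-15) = -124017/170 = -729.51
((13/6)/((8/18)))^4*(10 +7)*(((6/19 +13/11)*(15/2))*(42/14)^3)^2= 631983982043316825/715669504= 883066804.59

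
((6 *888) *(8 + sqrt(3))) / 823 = 5328 *sqrt(3) / 823 + 42624 / 823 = 63.00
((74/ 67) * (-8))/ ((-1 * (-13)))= -592/ 871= -0.68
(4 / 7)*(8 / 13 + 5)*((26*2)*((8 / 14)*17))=79424 / 49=1620.90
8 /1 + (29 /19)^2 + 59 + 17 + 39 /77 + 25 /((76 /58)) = 5888243 /55594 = 105.92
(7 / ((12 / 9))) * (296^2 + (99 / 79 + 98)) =145519605 / 316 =460505.08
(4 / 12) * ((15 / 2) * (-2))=-5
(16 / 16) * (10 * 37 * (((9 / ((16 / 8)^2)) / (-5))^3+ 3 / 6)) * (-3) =-363081 / 800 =-453.85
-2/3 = -0.67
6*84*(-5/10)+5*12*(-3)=-432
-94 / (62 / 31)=-47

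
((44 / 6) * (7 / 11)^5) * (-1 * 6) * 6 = -403368 / 14641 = -27.55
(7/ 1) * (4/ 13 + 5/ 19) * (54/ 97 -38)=-3584784/ 23959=-149.62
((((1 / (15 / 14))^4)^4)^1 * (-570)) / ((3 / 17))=-1406957856224853753856 / 1313681671142578125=-1071.00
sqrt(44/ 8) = sqrt(22)/ 2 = 2.35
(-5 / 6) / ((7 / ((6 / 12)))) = -5 / 84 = -0.06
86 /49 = 1.76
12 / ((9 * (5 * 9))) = 4 / 135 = 0.03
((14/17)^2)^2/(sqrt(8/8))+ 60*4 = 20083456/83521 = 240.46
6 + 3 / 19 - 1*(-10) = 307 / 19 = 16.16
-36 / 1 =-36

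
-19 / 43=-0.44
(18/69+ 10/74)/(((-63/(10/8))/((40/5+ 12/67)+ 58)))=-1245215/2394714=-0.52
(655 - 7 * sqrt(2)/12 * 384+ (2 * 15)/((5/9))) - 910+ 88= -224 * sqrt(2) - 113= -429.78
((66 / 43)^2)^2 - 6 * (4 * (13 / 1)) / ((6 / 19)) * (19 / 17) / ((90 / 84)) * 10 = -10300.65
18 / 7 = 2.57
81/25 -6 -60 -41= -2594/25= -103.76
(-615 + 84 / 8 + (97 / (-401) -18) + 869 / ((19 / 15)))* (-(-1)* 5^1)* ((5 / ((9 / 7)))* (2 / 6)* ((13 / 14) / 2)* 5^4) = 195960578125 / 1645704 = 119074.01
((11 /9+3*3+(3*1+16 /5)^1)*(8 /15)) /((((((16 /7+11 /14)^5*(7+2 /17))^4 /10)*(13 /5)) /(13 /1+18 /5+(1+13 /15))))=22887617621481440061540305949687808 /527119361379117857774892684663338505796218465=0.00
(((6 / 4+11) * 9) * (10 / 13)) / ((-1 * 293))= -0.30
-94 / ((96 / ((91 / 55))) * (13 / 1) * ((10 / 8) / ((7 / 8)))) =-2303 / 26400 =-0.09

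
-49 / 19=-2.58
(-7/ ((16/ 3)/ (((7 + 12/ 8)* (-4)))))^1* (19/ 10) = 84.79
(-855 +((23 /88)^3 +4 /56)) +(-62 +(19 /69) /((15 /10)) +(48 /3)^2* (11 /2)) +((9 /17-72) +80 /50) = 35369766891083 /83933498880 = 421.40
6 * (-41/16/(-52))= 123/416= 0.30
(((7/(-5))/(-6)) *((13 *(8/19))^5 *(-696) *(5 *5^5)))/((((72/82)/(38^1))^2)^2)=-5452406057766886400000/124659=-43738567273657629.21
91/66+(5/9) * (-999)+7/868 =-2265385/4092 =-553.61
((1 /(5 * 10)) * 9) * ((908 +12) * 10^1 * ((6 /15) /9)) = 368 /5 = 73.60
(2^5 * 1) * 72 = 2304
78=78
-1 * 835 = -835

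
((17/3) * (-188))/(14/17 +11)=-54332/603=-90.10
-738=-738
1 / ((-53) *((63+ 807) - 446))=-1 / 22472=-0.00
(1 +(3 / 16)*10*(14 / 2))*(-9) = -1017 / 8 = -127.12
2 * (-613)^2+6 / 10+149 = 3758438 / 5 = 751687.60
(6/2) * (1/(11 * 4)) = 3/44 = 0.07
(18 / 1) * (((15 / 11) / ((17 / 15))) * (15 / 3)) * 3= 60750 / 187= 324.87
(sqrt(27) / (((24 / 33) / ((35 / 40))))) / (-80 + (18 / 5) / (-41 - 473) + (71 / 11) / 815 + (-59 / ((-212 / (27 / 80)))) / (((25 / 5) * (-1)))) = -0.08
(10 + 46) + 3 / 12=56.25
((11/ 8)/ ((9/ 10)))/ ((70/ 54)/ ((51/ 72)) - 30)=-187/ 3448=-0.05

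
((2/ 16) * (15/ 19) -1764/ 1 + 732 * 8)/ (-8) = -621999/ 1216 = -511.51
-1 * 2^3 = -8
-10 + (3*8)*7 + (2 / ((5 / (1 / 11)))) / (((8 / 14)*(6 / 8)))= 26084 / 165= 158.08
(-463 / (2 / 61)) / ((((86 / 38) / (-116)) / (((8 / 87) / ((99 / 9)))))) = 8585872 / 1419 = 6050.65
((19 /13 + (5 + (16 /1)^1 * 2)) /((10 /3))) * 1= 150 /13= 11.54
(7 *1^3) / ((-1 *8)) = -7 / 8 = -0.88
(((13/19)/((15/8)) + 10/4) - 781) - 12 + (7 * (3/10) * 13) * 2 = -735.54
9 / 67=0.13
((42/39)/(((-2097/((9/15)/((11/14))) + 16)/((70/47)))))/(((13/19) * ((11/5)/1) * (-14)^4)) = -475/46752768062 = -0.00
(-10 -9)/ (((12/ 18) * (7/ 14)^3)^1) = -228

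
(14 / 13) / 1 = 14 / 13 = 1.08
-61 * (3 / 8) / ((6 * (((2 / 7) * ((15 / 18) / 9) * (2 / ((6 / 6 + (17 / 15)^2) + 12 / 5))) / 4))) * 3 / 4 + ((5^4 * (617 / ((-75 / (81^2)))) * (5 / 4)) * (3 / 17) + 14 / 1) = -253042515937 / 34000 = -7442426.94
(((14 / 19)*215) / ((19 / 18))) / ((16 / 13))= 176085 / 1444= 121.94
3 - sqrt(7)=0.35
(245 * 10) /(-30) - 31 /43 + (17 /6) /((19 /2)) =-67067 /817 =-82.09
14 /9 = 1.56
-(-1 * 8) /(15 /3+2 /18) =1.57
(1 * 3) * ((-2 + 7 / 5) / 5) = -9 / 25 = -0.36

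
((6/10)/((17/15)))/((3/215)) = 645/17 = 37.94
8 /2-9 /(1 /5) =-41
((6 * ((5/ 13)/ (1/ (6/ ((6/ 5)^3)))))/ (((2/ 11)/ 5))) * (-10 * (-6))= 171875/ 13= 13221.15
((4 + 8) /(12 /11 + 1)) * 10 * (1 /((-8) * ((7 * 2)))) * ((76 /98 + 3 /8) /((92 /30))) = -1116225 /5806304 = -0.19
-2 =-2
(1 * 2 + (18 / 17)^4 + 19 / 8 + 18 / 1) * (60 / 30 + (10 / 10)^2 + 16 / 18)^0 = 15790067 / 668168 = 23.63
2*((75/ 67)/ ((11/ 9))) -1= 613/ 737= 0.83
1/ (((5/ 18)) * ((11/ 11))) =18/ 5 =3.60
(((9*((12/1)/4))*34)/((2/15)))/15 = 459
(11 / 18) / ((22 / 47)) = 1.31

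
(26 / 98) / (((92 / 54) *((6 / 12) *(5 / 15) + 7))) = 1053 / 48461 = 0.02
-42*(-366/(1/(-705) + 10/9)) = 32511780/2347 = 13852.48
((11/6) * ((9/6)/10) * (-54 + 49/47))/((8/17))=-465443/15040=-30.95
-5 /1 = -5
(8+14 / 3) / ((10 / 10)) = 38 / 3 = 12.67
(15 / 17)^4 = 50625 / 83521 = 0.61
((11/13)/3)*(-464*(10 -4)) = -10208/13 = -785.23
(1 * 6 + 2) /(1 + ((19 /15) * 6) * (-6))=-40 /223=-0.18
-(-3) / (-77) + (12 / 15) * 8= 6.36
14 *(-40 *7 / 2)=-1960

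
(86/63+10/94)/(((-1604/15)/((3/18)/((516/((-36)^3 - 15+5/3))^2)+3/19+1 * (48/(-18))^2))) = -137860338055/7309394316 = -18.86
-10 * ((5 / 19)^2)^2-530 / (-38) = 13.90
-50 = -50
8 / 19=0.42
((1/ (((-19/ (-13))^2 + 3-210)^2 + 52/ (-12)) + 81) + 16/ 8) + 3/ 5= 1502993564477/ 17978386795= 83.60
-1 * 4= -4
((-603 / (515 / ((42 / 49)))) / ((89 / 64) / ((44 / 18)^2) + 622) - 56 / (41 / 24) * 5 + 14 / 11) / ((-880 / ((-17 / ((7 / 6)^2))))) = -2.31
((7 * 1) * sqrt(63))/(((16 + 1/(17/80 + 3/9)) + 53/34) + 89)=93534 * sqrt(7)/482773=0.51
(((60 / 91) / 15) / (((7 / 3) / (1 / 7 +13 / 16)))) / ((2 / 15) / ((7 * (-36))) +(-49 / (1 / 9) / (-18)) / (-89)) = -3856815 / 59105956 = -0.07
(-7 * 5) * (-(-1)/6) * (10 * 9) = -525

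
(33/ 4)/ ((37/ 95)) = 3135/ 148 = 21.18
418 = 418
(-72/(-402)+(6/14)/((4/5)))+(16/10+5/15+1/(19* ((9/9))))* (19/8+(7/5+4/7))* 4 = 94213073/2673300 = 35.24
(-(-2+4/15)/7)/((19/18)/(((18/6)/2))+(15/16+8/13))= 0.11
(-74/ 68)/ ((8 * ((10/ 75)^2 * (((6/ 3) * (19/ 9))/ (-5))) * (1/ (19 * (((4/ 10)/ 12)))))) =24975/ 4352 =5.74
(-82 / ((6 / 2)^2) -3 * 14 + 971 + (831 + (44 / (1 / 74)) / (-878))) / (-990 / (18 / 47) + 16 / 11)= -75934210 / 112283469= -0.68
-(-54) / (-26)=-27 / 13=-2.08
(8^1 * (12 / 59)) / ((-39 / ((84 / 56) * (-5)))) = 240 / 767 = 0.31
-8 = -8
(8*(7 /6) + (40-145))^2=82369 /9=9152.11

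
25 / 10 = 2.50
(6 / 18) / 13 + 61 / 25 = 2404 / 975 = 2.47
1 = 1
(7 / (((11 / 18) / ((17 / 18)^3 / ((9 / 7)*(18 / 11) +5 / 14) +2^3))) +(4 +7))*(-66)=-71966449 / 10233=-7032.78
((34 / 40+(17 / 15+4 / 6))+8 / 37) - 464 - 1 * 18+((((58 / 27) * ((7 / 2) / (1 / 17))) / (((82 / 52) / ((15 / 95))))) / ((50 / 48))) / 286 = -45569155081 / 95115900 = -479.09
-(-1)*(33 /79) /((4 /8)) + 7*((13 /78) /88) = 35401 /41712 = 0.85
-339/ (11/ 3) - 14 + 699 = 6518/ 11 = 592.55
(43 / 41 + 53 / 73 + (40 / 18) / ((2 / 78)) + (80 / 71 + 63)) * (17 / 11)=235.79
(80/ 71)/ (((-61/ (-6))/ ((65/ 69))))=10400/ 99613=0.10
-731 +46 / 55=-40159 / 55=-730.16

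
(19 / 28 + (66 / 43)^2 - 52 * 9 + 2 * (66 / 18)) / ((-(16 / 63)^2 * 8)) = 13433667723 / 15147008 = 886.89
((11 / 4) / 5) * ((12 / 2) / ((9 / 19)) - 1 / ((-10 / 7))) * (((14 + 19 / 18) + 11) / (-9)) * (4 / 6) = -2068759 / 145800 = -14.19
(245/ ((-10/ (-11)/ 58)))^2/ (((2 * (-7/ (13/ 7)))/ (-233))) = 15103469381/ 2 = 7551734690.50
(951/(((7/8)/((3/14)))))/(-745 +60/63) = -34236/109375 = -0.31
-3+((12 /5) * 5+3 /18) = 55 /6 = 9.17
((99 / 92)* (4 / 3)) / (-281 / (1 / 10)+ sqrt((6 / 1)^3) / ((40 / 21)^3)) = -47477760000000 / 92984420339238859 - 14669424000* sqrt(6) / 92984420339238859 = -0.00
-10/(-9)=10/9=1.11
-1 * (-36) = 36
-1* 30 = -30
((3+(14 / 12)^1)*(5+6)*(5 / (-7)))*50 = -34375 / 21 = -1636.90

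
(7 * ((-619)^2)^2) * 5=5138432317235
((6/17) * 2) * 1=12/17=0.71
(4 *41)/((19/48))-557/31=233449/589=396.35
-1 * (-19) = 19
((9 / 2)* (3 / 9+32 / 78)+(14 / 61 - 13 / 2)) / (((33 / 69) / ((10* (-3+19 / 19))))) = 1066740 / 8723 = 122.29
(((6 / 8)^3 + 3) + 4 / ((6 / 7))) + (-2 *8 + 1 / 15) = -7531 / 960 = -7.84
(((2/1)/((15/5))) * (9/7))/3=2/7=0.29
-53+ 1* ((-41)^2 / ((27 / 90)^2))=167623 / 9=18624.78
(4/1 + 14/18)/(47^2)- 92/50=-913451/497025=-1.84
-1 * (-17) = 17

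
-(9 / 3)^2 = -9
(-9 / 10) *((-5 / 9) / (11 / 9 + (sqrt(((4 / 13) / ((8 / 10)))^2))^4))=257049 / 639592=0.40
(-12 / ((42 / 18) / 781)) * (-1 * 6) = 168696 / 7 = 24099.43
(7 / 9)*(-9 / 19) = -7 / 19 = -0.37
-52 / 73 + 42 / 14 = 167 / 73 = 2.29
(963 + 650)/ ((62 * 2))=1613/ 124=13.01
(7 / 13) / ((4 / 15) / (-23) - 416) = -2415 / 1865812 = -0.00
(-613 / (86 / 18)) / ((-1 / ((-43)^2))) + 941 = 238172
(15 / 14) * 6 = 45 / 7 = 6.43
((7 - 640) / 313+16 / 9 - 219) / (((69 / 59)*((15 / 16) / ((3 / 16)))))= -36439108 / 971865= -37.49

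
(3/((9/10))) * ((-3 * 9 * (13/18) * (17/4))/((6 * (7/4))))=-1105/42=-26.31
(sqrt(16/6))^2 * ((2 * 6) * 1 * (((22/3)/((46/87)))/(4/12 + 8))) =30624/575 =53.26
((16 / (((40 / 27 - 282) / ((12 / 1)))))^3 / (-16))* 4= 4353564672 / 54310764403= 0.08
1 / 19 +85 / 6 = 1621 / 114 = 14.22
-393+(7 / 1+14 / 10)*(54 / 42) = -1911 / 5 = -382.20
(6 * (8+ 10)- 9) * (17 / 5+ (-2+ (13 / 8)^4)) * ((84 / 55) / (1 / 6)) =97227459 / 12800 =7595.90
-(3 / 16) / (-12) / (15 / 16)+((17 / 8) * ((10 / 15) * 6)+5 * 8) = 2911 / 60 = 48.52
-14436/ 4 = -3609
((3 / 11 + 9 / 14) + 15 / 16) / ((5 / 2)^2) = 2283 / 7700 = 0.30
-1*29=-29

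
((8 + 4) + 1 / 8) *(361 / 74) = 35017 / 592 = 59.15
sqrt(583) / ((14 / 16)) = 8 * sqrt(583) / 7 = 27.59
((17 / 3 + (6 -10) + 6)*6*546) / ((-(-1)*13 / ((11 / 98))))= 1518 / 7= 216.86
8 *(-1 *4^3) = -512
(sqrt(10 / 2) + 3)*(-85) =-255-85*sqrt(5) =-445.07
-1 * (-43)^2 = -1849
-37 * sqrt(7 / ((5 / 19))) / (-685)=37 * sqrt(665) / 3425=0.28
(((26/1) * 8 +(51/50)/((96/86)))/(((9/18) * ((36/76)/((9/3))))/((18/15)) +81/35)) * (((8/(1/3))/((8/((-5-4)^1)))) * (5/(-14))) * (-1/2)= -85738203/202592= -423.21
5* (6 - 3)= 15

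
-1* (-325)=325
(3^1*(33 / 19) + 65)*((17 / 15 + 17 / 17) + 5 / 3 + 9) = 85376 / 95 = 898.69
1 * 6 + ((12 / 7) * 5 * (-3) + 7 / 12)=-1607 / 84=-19.13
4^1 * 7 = 28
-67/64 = -1.05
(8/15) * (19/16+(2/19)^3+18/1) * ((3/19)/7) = 0.23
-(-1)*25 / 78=0.32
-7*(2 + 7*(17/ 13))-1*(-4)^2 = -1223/ 13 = -94.08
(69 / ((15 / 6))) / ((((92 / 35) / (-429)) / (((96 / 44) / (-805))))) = 1404 / 115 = 12.21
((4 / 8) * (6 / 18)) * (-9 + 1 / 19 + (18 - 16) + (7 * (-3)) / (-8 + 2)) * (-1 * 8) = 262 / 57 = 4.60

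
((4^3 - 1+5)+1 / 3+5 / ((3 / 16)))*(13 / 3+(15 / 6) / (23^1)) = 58235 / 138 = 421.99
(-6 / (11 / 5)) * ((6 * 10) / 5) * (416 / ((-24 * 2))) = 3120 / 11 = 283.64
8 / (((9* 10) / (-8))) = -32 / 45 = -0.71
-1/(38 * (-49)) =1/1862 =0.00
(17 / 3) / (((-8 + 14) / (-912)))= -2584 / 3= -861.33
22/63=0.35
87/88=0.99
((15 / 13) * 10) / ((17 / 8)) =1200 / 221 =5.43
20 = 20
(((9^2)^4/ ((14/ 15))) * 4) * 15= 2767289207.14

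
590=590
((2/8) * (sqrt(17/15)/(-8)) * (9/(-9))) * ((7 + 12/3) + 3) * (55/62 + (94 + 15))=15897 * sqrt(255)/4960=51.18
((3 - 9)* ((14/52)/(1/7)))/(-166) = 147/2158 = 0.07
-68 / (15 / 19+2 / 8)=-5168 / 79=-65.42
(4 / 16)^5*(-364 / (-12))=91 / 3072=0.03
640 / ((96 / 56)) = 1120 / 3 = 373.33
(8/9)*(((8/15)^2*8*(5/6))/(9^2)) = 2048/98415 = 0.02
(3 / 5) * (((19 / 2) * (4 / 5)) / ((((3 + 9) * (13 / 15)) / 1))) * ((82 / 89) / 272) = 2337 / 1573520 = 0.00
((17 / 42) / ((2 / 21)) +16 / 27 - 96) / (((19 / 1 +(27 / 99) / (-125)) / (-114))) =547.01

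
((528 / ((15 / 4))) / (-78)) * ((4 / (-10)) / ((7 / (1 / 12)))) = 0.01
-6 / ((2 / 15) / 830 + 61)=-18675 / 189863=-0.10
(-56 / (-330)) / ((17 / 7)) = 196 / 2805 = 0.07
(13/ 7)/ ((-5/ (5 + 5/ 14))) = -195/ 98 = -1.99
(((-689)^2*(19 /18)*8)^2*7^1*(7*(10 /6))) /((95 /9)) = 3356962974719536 /27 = 124331962026649.48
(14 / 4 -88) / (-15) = 169 / 30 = 5.63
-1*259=-259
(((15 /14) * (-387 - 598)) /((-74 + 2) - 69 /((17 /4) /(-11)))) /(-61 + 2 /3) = 251175 /1530536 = 0.16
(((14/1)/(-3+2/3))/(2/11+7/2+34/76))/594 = -19/7767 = -0.00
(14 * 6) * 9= 756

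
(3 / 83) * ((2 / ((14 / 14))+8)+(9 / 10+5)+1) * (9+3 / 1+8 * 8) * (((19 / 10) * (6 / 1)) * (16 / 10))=8785296 / 10375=846.78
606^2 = 367236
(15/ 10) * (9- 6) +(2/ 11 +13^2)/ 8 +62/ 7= 21255/ 616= 34.50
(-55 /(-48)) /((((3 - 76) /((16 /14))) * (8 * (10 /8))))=-11 /6132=-0.00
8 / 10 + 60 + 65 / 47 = 14613 / 235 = 62.18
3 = 3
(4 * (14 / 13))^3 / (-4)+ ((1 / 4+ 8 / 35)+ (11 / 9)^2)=-448731061 / 24913980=-18.01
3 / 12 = 1 / 4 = 0.25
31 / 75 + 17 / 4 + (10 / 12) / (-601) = 280183 / 60100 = 4.66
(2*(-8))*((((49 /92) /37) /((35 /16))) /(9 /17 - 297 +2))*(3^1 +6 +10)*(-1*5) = -72352 /2130053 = -0.03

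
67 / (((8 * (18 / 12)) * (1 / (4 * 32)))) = 2144 / 3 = 714.67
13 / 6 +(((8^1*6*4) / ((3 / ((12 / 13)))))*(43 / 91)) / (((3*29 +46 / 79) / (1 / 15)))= 2.19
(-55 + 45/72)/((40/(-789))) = 68643/64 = 1072.55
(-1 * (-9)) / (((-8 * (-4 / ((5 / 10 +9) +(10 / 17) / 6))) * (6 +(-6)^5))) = -0.00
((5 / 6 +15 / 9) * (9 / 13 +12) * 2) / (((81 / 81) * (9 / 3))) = 275 / 13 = 21.15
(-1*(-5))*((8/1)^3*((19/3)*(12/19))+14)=10310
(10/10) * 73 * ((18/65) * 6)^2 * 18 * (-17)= -260550432/4225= -61668.74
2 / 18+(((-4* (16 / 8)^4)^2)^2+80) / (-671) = -150994993 / 6039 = -25003.31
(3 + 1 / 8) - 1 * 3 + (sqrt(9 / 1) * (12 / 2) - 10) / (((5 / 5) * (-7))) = -57 / 56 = -1.02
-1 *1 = -1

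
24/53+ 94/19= 5438/1007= 5.40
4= 4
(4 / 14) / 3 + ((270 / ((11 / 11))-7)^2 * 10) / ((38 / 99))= 719011793 / 399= 1802034.57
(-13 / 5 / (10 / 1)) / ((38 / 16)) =-52 / 475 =-0.11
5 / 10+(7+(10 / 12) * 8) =85 / 6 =14.17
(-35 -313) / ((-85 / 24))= 8352 / 85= 98.26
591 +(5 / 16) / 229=2165429 / 3664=591.00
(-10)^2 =100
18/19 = 0.95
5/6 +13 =13.83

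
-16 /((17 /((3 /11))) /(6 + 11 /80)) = -1473 /935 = -1.58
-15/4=-3.75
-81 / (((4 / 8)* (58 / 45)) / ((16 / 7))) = -58320 / 203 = -287.29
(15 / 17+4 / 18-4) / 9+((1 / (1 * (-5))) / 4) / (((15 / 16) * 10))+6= 976457 / 172125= 5.67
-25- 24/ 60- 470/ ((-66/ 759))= 26898/ 5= 5379.60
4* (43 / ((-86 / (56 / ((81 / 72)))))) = -896 / 9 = -99.56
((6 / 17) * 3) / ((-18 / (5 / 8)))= -5 / 136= -0.04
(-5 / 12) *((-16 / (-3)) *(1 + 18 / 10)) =-56 / 9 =-6.22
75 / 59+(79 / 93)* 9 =16308 / 1829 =8.92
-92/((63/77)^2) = -11132/81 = -137.43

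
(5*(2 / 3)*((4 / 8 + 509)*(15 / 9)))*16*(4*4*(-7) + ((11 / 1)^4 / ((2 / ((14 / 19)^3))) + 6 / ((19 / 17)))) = 876614722400 / 6859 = 127805033.15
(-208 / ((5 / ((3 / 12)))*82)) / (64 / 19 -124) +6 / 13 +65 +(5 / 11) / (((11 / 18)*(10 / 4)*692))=4185133728863 / 63931265970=65.46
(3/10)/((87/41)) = 41/290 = 0.14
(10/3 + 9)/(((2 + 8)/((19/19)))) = 1.23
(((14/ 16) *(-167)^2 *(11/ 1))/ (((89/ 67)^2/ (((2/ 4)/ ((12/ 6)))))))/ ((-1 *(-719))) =9639916517/ 182246368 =52.89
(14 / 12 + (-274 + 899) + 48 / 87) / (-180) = -109049 / 31320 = -3.48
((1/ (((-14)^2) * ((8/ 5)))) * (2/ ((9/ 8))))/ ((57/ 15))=25/ 16758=0.00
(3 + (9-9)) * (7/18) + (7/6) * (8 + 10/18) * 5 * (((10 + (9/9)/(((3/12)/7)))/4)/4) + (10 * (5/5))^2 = 94909/432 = 219.70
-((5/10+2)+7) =-19/2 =-9.50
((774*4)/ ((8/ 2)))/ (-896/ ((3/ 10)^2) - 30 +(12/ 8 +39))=-13932/ 179011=-0.08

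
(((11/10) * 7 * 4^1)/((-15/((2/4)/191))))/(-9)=77/128925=0.00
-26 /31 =-0.84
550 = 550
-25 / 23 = -1.09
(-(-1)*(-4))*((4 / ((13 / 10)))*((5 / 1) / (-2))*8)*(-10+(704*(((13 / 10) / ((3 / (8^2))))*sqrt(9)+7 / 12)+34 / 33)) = 6227706880 / 429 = 14516799.25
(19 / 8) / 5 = 0.48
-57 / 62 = -0.92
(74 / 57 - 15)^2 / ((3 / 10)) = 6099610 / 9747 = 625.79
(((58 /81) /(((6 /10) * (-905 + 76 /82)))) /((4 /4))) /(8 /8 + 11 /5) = -29725 /72058248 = -0.00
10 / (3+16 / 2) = 10 / 11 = 0.91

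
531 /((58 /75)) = 686.64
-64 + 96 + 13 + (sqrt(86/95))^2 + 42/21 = 4551/95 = 47.91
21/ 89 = 0.24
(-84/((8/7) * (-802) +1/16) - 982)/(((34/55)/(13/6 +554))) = -9249421600925/10470198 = -883404.65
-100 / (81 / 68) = -6800 / 81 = -83.95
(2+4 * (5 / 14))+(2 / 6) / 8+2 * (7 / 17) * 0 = 583 / 168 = 3.47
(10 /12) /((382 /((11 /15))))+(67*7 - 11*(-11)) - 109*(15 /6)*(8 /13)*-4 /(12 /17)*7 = 647329703 /89388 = 7241.80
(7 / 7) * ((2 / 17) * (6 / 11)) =0.06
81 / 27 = 3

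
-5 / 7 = -0.71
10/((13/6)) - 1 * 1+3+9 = 203/13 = 15.62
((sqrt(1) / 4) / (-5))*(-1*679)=679 / 20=33.95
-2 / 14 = -1 / 7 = -0.14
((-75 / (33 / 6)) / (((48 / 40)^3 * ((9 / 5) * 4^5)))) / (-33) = 15625 / 120434688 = 0.00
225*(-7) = -1575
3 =3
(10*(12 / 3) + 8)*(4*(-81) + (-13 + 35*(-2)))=-19536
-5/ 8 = -0.62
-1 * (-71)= 71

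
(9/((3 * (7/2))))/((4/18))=27/7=3.86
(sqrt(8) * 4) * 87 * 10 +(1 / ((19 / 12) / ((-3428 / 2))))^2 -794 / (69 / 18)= 6960 * sqrt(2) +9728260548 / 8303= 1181499.02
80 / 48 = 5 / 3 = 1.67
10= 10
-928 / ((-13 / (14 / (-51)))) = -12992 / 663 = -19.60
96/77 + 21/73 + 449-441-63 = -300530/5621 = -53.47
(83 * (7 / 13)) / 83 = 7 / 13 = 0.54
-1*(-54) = 54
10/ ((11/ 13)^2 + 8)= 1690/ 1473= 1.15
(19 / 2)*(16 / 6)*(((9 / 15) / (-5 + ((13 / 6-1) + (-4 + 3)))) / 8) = -57 / 145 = -0.39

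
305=305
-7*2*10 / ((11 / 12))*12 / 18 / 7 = -160 / 11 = -14.55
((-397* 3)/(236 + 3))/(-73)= 0.07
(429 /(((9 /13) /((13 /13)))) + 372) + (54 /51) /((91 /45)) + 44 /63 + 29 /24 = 994.10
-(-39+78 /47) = 1755 /47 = 37.34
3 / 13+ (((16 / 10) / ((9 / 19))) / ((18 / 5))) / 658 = 80441 / 346437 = 0.23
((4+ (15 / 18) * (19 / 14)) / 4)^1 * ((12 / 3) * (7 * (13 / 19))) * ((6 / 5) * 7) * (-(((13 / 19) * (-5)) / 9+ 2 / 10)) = 3020017 / 81225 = 37.18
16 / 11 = 1.45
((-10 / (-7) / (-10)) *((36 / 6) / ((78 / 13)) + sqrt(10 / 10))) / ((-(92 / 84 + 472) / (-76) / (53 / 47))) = -24168 / 466945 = -0.05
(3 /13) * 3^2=27 /13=2.08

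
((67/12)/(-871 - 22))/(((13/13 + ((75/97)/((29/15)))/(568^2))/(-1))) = 15201316976/2431306188723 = 0.01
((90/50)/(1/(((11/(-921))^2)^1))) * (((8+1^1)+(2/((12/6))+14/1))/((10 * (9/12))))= 1936/2356225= 0.00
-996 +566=-430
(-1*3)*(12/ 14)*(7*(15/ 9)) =-30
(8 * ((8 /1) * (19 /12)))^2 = 92416 /9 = 10268.44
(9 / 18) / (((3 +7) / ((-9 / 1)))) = -9 / 20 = -0.45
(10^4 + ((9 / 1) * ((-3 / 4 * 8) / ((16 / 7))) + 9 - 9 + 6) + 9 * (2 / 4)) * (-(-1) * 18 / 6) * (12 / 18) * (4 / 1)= 79895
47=47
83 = 83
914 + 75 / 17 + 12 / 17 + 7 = 15744 / 17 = 926.12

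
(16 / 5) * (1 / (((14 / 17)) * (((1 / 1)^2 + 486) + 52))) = 136 / 18865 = 0.01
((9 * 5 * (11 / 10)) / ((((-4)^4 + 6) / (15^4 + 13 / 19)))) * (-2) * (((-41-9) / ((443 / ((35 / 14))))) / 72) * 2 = 165324500 / 1102627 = 149.94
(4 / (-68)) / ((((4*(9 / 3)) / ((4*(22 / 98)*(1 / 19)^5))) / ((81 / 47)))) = -297 / 96941751949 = -0.00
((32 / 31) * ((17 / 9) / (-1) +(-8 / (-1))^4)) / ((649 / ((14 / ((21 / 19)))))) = 44805952 / 543213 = 82.48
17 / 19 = 0.89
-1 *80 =-80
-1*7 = -7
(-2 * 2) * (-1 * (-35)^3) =-171500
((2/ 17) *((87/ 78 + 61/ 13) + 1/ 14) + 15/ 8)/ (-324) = -31765/ 4009824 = -0.01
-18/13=-1.38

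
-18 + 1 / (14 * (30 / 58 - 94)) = -683201 / 37954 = -18.00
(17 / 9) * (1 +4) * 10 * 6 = 1700 / 3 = 566.67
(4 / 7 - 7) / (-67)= 45 / 469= 0.10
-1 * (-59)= 59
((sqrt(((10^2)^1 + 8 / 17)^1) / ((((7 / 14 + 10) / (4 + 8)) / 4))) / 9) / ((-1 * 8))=-0.64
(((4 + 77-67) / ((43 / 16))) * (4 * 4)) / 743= 3584 / 31949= 0.11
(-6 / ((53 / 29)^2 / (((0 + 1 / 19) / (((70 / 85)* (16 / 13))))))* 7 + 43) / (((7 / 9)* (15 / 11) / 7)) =238666989 / 853936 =279.49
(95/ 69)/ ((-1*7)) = -0.20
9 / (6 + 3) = 1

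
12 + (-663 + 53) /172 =727 /86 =8.45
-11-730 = -741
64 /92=16 /23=0.70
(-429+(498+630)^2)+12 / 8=1271956.50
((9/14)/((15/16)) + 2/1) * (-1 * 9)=-846/35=-24.17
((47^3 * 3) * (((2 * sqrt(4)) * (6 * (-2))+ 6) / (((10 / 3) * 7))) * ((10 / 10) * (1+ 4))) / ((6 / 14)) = -6540849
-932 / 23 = -40.52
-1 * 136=-136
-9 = -9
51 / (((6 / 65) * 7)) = 1105 / 14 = 78.93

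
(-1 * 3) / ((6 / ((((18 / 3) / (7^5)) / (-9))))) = 1 / 50421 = 0.00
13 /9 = 1.44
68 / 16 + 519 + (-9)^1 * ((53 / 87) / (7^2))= 2973517 / 5684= 523.14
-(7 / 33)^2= -49 / 1089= -0.04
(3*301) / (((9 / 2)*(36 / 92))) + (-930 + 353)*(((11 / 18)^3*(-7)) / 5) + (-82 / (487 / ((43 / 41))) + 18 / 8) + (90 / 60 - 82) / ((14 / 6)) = 9440022413 / 14200920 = 664.75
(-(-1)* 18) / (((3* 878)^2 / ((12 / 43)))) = 0.00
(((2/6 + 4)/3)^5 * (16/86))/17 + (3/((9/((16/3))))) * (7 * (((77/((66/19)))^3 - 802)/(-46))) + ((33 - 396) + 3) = -3067276121963/992790837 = -3089.55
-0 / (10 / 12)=0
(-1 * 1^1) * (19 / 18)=-19 / 18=-1.06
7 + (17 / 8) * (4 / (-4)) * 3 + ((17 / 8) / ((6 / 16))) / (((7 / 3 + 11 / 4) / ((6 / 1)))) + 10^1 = 8449 / 488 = 17.31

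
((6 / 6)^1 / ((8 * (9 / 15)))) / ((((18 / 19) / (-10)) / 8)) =-475 / 27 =-17.59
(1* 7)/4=7/4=1.75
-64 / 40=-8 / 5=-1.60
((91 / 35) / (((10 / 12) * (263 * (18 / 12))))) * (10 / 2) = 52 / 1315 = 0.04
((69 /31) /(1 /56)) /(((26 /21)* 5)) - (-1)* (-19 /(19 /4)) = 32512 /2015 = 16.13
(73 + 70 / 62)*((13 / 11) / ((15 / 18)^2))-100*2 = -73.85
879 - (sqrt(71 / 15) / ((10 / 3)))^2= 439287 / 500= 878.57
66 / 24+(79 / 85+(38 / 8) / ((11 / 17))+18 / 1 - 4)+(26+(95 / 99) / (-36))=15448021 / 302940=50.99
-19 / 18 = -1.06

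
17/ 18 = 0.94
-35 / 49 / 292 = -5 / 2044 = -0.00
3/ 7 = 0.43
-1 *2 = -2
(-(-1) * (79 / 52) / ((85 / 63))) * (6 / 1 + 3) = 44793 / 4420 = 10.13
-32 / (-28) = 8 / 7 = 1.14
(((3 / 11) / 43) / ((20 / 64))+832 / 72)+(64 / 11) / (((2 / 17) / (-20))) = -977.52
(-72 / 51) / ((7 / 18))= -432 / 119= -3.63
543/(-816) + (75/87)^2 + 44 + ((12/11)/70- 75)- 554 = -51512451773/88069520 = -584.91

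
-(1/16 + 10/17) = -177/272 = -0.65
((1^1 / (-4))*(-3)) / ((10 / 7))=21 / 40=0.52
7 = 7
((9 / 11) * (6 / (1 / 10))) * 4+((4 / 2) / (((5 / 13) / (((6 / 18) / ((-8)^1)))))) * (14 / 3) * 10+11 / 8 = 148601 / 792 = 187.63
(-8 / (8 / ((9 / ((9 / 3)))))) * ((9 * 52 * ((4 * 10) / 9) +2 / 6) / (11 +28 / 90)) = -280845 / 509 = -551.76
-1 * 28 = -28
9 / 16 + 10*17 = 2729 / 16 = 170.56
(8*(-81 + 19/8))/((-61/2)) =1258/61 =20.62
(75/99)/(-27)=-25/891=-0.03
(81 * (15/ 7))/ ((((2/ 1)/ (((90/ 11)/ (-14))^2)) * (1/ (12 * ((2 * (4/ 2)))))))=59049000/ 41503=1422.76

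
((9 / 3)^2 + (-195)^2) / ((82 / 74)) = 1407258 / 41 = 34323.37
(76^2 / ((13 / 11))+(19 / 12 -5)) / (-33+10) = -761899 / 3588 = -212.35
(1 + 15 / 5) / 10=2 / 5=0.40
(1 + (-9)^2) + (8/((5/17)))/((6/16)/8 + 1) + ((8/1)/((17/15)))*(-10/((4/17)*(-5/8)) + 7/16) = 6732291/11390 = 591.07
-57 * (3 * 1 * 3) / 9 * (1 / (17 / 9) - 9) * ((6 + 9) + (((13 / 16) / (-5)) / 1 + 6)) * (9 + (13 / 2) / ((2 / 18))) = 23089617 / 34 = 679106.38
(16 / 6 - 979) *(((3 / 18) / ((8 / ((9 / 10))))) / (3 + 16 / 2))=-2929 / 1760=-1.66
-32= -32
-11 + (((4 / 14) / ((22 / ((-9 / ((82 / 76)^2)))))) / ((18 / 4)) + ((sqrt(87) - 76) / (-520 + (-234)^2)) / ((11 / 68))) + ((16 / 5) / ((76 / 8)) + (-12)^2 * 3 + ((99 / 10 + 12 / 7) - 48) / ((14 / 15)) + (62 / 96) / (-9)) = 17 * sqrt(87) / 149149 + 27532159717745017 / 72026689054320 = 382.25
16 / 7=2.29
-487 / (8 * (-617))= 487 / 4936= 0.10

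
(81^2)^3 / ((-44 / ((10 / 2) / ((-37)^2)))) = -1412147682405 / 60236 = -23443583.28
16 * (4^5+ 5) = 16464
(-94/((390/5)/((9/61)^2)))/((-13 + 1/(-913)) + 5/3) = 3475791/1501739785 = 0.00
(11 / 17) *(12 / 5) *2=264 / 85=3.11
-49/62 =-0.79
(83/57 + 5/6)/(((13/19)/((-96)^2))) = 400896/13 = 30838.15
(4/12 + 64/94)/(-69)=-0.01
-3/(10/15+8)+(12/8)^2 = 99/52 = 1.90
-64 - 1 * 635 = -699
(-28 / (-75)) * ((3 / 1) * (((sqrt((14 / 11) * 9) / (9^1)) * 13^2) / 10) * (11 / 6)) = 1183 * sqrt(154) / 1125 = 13.05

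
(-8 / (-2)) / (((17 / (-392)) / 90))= -141120 / 17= -8301.18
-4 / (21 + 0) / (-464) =1 / 2436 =0.00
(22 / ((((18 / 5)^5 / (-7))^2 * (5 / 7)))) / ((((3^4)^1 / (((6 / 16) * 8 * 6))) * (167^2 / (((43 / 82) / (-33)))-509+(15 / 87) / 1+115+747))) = -1837863671875 / 3515676411140275037184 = -0.00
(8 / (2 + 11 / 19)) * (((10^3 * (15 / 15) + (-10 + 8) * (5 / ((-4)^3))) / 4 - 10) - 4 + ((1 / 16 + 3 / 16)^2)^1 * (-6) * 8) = 566751 / 784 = 722.90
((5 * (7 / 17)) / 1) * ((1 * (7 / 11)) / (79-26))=245 / 9911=0.02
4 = 4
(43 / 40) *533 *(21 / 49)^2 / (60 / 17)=1168869 / 39200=29.82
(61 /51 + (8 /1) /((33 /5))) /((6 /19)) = 25669 /3366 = 7.63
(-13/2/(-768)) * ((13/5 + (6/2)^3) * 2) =481/960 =0.50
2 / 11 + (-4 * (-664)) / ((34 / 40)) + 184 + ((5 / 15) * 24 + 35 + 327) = 687952 / 187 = 3678.89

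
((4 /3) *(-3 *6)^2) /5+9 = 477 /5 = 95.40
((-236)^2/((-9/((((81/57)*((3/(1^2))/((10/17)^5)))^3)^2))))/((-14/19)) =895033454120744887526605042020588264460907290112721/2166586625000000000000000000000000000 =413107624589321.41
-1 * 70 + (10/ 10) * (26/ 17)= -1164/ 17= -68.47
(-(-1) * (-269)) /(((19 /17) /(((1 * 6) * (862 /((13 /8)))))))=-189212448 /247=-766042.30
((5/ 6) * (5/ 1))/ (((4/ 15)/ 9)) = 1125/ 8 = 140.62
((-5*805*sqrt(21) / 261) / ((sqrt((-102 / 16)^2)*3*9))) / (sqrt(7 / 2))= -32200*sqrt(6) / 359397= -0.22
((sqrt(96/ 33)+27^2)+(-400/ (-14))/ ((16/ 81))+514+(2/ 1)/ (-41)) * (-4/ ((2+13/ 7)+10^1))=-1592958/ 3977 - 112 * sqrt(22)/ 1067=-401.03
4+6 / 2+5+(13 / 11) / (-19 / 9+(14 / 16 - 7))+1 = 83863 / 6523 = 12.86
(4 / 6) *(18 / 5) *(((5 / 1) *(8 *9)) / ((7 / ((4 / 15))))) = 1152 / 35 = 32.91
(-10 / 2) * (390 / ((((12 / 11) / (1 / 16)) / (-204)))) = 182325 / 8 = 22790.62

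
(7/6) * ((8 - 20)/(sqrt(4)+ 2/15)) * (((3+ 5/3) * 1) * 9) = -2205/8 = -275.62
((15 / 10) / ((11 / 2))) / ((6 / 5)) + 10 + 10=445 / 22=20.23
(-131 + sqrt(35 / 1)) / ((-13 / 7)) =67.35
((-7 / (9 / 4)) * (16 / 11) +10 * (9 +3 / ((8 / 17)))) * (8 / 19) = 118186 / 1881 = 62.83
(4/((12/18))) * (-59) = -354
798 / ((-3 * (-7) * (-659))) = -38 / 659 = -0.06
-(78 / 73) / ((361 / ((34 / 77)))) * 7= -2652 / 289883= -0.01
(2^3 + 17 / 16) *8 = 145 / 2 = 72.50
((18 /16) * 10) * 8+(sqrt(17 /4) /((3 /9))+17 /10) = 3 * sqrt(17) /2+917 /10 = 97.88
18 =18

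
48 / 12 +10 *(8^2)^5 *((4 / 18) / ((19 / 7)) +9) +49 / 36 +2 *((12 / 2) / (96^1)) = 44467228073755 / 456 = 97515851038.94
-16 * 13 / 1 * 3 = -624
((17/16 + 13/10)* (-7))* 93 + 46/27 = -3318373/2160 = -1536.28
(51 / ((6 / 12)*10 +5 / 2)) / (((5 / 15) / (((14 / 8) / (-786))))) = -119 / 2620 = -0.05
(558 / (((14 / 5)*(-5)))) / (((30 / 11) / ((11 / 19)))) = -11253 / 1330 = -8.46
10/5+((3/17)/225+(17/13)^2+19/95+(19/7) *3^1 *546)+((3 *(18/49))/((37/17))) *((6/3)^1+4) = 1739571985507/390656175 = 4452.95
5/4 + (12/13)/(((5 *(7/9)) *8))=2329/1820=1.28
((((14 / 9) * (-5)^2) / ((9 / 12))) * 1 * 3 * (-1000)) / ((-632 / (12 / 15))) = 140000 / 711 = 196.91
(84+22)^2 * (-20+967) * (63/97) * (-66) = -44243165736/97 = -456115110.68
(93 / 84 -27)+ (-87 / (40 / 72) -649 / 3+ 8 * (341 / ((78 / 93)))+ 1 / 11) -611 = 134707379 / 60060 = 2242.88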